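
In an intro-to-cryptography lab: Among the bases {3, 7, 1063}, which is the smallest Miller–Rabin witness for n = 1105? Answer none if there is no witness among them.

3

n − 1 = 1104 = 2^4 · 69, so s = 4 and d = 69.
Base 3: x_0 = 3^69 mod 1105 = 1093. x_0 is neither 1 nor 1104, so continue squaring. x_1 = 1093^2 mod 1105 = 144. x_2 = 144^2 mod 1105 = 846. x_3 = 846^2 mod 1105 = 781. Reached i = s−1 = 3 without hitting −1: 3 is a Miller–Rabin witness and 1105 is composite.
Base 7: x_0 = 7^69 mod 1105 = 827. x_0 is neither 1 nor 1104, so continue squaring. x_1 = 827^2 mod 1105 = 1039. x_2 = 1039^2 mod 1105 = 1041. x_3 = 1041^2 mod 1105 = 781. Reached i = s−1 = 3 without hitting −1: 7 is a Miller–Rabin witness and 1105 is composite.
Base 1063: x_0 = 1063^69 mod 1105 = 688. x_0 is neither 1 nor 1104, so continue squaring. x_1 = 688^2 mod 1105 = 404. x_2 = 404^2 mod 1105 = 781. x_3 = 781^2 mod 1105 = 1. x_3 = 1 but x_2 ≠ ±1, a nontrivial square root of 1 — 1063 is a witness and 1105 is composite.
The smallest witness among the given bases is 3.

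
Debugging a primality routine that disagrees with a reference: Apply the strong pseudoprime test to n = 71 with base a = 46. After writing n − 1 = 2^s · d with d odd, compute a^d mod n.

70

n − 1 = 70 = 2^1 · 35, so s = 1 and d = 35.
46^35 mod 71 = 70.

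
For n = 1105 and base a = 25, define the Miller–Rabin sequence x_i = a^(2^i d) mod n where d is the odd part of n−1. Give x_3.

n − 1 = 1104 = 2^4 · 69, so s = 4 and d = 69.
x_0 = 25^69 mod 1105 = 740.
x_1 = 740^2 mod 1105 = 625.
x_2 = 625^2 mod 1105 = 560.
x_3 = 560^2 mod 1105 = 885.

885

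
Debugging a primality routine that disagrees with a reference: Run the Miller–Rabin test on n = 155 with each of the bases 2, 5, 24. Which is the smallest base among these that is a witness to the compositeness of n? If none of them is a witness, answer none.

n − 1 = 154 = 2^1 · 77, so s = 1 and d = 77.
Base 2: x_0 = 2^77 mod 155 = 97. x_0 ∉ {1, 154} and s = 1, so 2 is a Miller–Rabin witness and 155 is composite.
Base 5: x_0 = 5^77 mod 155 = 25. x_0 ∉ {1, 154} and s = 1, so 5 is a Miller–Rabin witness and 155 is composite.
Base 24: x_0 = 24^77 mod 155 = 44. x_0 ∉ {1, 154} and s = 1, so 24 is a Miller–Rabin witness and 155 is composite.
The smallest witness among the given bases is 2.

2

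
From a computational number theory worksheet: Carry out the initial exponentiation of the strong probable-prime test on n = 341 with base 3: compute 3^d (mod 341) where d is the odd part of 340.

n − 1 = 340 = 2^2 · 85, so s = 2 and d = 85.
3^85 mod 341 = 254.

254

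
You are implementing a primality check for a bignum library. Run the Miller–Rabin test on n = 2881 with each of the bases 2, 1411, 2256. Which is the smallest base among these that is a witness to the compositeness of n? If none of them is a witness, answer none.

n − 1 = 2880 = 2^6 · 45, so s = 6 and d = 45.
Base 2: x_0 = 2^45 mod 2881 = 1599. x_0 is neither 1 nor 2880, so continue squaring. x_1 = 1599^2 mod 2881 = 1354. x_2 = 1354^2 mod 2881 = 1000. x_3 = 1000^2 mod 2881 = 293. x_4 = 293^2 mod 2881 = 2300. x_5 = 2300^2 mod 2881 = 484. Reached i = s−1 = 5 without hitting −1: 2 is a Miller–Rabin witness and 2881 is composite.
Base 1411: x_0 = 1411^45 mod 2881 = 2627. x_0 is neither 1 nor 2880, so continue squaring. x_1 = 2627^2 mod 2881 = 1134. x_2 = 1134^2 mod 2881 = 1030. x_3 = 1030^2 mod 2881 = 692. x_4 = 692^2 mod 2881 = 618. x_5 = 618^2 mod 2881 = 1632. Reached i = s−1 = 5 without hitting −1: 1411 is a Miller–Rabin witness and 2881 is composite.
Base 2256: x_0 = 2256^45 mod 2881 = 45. x_0 is neither 1 nor 2880, so continue squaring. x_1 = 45^2 mod 2881 = 2025. x_2 = 2025^2 mod 2881 = 962. x_3 = 962^2 mod 2881 = 643. x_4 = 643^2 mod 2881 = 1466. x_5 = 1466^2 mod 2881 = 2811. Reached i = s−1 = 5 without hitting −1: 2256 is a Miller–Rabin witness and 2881 is composite.
The smallest witness among the given bases is 2.

2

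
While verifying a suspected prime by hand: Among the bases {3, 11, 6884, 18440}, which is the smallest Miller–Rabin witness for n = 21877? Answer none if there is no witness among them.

n − 1 = 21876 = 2^2 · 5469, so s = 2 and d = 5469.
Base 3: x_0 = 3^5469 mod 21877 = 17063. x_0 is neither 1 nor 21876, so continue squaring. x_1 = 17063^2 mod 21877 = 6853. Reached i = s−1 = 1 without hitting −1: 3 is a Miller–Rabin witness and 21877 is composite.
Base 11: x_0 = 11^5469 mod 21877 = 9523. x_0 is neither 1 nor 21876, so continue squaring. x_1 = 9523^2 mod 21877 = 7364. Reached i = s−1 = 1 without hitting −1: 11 is a Miller–Rabin witness and 21877 is composite.
Base 6884: x_0 = 6884^5469 mod 21877 = 9324. x_0 is neither 1 nor 21876, so continue squaring. x_1 = 9324^2 mod 21877 = 19655. Reached i = s−1 = 1 without hitting −1: 6884 is a Miller–Rabin witness and 21877 is composite.
Base 18440: x_0 = 18440^5469 mod 21877 = 2094. x_0 is neither 1 nor 21876, so continue squaring. x_1 = 2094^2 mod 21877 = 9436. Reached i = s−1 = 1 without hitting −1: 18440 is a Miller–Rabin witness and 21877 is composite.
The smallest witness among the given bases is 3.

3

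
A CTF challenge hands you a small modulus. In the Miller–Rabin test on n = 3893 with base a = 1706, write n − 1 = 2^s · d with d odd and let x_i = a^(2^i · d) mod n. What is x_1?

n − 1 = 3892 = 2^2 · 973, so s = 2 and d = 973.
Repeated squaring mod 3893: 1706^1 ≡ 1706, 1706^2 ≡ 2365, 1706^4 ≡ 2877, 1706^8 ≡ 611, 1706^16 ≡ 3486, 1706^32 ≡ 2143, 1706^64 ≡ 2602, 1706^128 ≡ 477, 1706^256 ≡ 1735, 1706^512 ≡ 936.
973 = 512 + 256 + 128 + 64 + 8 + 4 + 1, so 1706^973 ≡ 936·1735·477·2602·611·2877·1706 ≡ 2390 (mod 3893).
x_0 = 2390.
x_1 = 2390^2 mod 3893 = 1069.

1069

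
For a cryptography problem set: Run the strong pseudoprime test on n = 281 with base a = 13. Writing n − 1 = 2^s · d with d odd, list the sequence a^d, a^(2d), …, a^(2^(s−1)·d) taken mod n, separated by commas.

n − 1 = 280 = 2^3 · 35, so s = 3 and d = 35.
x_0 = 13^35 mod 281 = 60.
x_1 = 60^2 mod 281 = 228.
x_2 = 228^2 mod 281 = 280.

60, 228, 280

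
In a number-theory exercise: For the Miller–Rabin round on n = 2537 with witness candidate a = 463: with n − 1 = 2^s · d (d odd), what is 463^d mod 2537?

244

n − 1 = 2536 = 2^3 · 317, so s = 3 and d = 317.
463^317 mod 2537 = 244.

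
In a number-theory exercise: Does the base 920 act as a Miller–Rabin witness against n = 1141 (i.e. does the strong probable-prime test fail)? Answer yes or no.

no

n − 1 = 1140 = 2^2 · 285, so s = 2 and d = 285.
x_0 = 920^285 mod 1141 = 1140.
x_0 = 1140 ≡ −1, so 920 is not a witness.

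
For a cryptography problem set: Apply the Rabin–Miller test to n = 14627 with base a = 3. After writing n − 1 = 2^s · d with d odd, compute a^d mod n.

1

n − 1 = 14626 = 2^1 · 7313, so s = 1 and d = 7313.
Repeated squaring mod 14627: 3^1 ≡ 3, 3^2 ≡ 9, 3^4 ≡ 81, 3^8 ≡ 6561, 3^16 ≡ 14087, 3^32 ≡ 13687, 3^64 ≡ 5980, 3^128 ≡ 12012, 3^256 ≡ 7416, 3^512 ≡ 14163, 3^1024 ≡ 10518, 3^2048 ≡ 4323, 3^4096 ≡ 9650.
7313 = 4096 + 2048 + 1024 + 128 + 16 + 1, so 3^7313 ≡ 9650·4323·10518·12012·14087·3 ≡ 1 (mod 14627).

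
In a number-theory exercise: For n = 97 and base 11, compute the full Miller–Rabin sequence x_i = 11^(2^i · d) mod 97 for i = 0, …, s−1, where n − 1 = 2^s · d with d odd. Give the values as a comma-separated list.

70, 50, 75, 96, 1

n − 1 = 96 = 2^5 · 3, so s = 5 and d = 3.
x_0 = 11^3 mod 97 = 70.
x_1 = 70^2 mod 97 = 50.
x_2 = 50^2 mod 97 = 75.
x_3 = 75^2 mod 97 = 96.
x_4 = 96^2 mod 97 = 1.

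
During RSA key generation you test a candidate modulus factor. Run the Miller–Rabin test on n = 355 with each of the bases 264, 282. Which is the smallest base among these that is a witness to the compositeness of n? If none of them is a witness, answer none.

264

n − 1 = 354 = 2^1 · 177, so s = 1 and d = 177.
Base 264: x_0 = 264^177 mod 355 = 239. x_0 ∉ {1, 354} and s = 1, so 264 is a Miller–Rabin witness and 355 is composite.
Base 282: x_0 = 282^177 mod 355 = 67. x_0 ∉ {1, 354} and s = 1, so 282 is a Miller–Rabin witness and 355 is composite.
The smallest witness among the given bases is 264.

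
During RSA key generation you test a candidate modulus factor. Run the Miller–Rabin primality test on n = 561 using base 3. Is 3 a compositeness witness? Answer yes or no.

n − 1 = 560 = 2^4 · 35, so s = 4 and d = 35.
Repeated squaring mod 561: 3^1 ≡ 3, 3^2 ≡ 9, 3^4 ≡ 81, 3^8 ≡ 390, 3^16 ≡ 69, 3^32 ≡ 273.
35 = 32 + 2 + 1, so 3^35 ≡ 273·9·3 ≡ 78 (mod 561).
x_0 = 3^35 mod 561 = 78.
x_0 is neither 1 nor 560, so continue squaring.
x_1 = 78^2 mod 561 = 474.
x_2 = 474^2 mod 561 = 276.
x_3 = 276^2 mod 561 = 441.
Reached i = s−1 = 3 without hitting −1: 3 is a Miller–Rabin witness and 561 is composite.

yes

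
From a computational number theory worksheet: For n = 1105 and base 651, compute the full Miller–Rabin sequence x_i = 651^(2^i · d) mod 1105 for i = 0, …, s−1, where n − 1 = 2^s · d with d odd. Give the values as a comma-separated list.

456, 196, 846, 781

n − 1 = 1104 = 2^4 · 69, so s = 4 and d = 69.
x_0 = 651^69 mod 1105 = 456.
x_1 = 456^2 mod 1105 = 196.
x_2 = 196^2 mod 1105 = 846.
x_3 = 846^2 mod 1105 = 781.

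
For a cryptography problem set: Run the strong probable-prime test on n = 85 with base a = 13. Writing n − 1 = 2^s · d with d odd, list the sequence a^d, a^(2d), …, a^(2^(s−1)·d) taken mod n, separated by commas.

n − 1 = 84 = 2^2 · 21, so s = 2 and d = 21.
x_0 = 13^21 mod 85 = 13.
x_1 = 13^2 mod 85 = 84.

13, 84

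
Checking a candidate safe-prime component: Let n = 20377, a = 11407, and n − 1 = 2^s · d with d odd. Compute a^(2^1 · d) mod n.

n − 1 = 20376 = 2^3 · 2547, so s = 3 and d = 2547.
Repeated squaring mod 20377: 11407^1 ≡ 11407, 11407^2 ≡ 12504, 11407^4 ≡ 17672, 11407^8 ≡ 1682, 11407^16 ≡ 17098, 11407^32 ≡ 13162, 11407^64 ≡ 13367, 11407^128 ≡ 11153, 11407^256 ≡ 8201, 11407^512 ≡ 12301, 11407^1024 ≡ 15376, 11407^2048 ≡ 7422.
2547 = 2048 + 256 + 128 + 64 + 32 + 16 + 2 + 1, so 11407^2547 ≡ 7422·8201·11153·13367·13162·17098·12504·11407 ≡ 16514 (mod 20377).
x_0 = 16514.
x_1 = 16514^2 mod 20377 = 6805.

6805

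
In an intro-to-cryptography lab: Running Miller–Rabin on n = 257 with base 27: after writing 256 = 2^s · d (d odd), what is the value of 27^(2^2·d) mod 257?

222

n − 1 = 256 = 2^8 · 1, so s = 8 and d = 1.
x_0 = 27^1 mod 257 = 27.
x_1 = 27^2 mod 257 = 215.
x_2 = 215^2 mod 257 = 222.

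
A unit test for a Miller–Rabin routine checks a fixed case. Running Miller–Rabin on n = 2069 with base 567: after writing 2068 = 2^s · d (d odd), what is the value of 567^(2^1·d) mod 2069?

n − 1 = 2068 = 2^2 · 517, so s = 2 and d = 517.
Repeated squaring mod 2069: 567^1 ≡ 567, 567^2 ≡ 794, 567^4 ≡ 1460, 567^8 ≡ 530, 567^16 ≡ 1585, 567^32 ≡ 459, 567^64 ≡ 1712, 567^128 ≡ 1240, 567^256 ≡ 333, 567^512 ≡ 1232.
517 = 512 + 4 + 1, so 567^517 ≡ 1232·1460·567 ≡ 1 (mod 2069).
x_0 = 1.
x_1 = 1^2 mod 2069 = 1.

1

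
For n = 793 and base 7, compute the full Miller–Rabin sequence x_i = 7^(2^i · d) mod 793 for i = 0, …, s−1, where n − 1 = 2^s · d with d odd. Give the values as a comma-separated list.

n − 1 = 792 = 2^3 · 99, so s = 3 and d = 99.
x_0 = 7^99 mod 793 = 577.
x_1 = 577^2 mod 793 = 662.
x_2 = 662^2 mod 793 = 508.

577, 662, 508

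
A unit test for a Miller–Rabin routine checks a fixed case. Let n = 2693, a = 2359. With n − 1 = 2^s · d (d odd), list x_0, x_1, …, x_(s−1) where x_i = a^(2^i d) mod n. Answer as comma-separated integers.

n − 1 = 2692 = 2^2 · 673, so s = 2 and d = 673.
x_0 = 2359^673 mod 2693 = 1834.
x_1 = 1834^2 mod 2693 = 2692.

1834, 2692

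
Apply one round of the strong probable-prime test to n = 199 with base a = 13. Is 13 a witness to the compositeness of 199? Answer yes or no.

no

n − 1 = 198 = 2^1 · 99, so s = 1 and d = 99.
x_0 = 13^99 mod 199 = 1.
x_0 = 1, so 13 is not a witness.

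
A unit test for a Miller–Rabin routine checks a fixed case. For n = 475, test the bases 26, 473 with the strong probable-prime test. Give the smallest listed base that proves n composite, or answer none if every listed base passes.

473

n − 1 = 474 = 2^1 · 237, so s = 1 and d = 237.
Base 26: x_0 = 26^237 mod 475 = 1. x_0 = 1, so 26 is not a witness.
Base 473: x_0 = 473^237 mod 475 = 353. x_0 ∉ {1, 474} and s = 1, so 473 is a Miller–Rabin witness and 475 is composite.
The smallest witness among the given bases is 473.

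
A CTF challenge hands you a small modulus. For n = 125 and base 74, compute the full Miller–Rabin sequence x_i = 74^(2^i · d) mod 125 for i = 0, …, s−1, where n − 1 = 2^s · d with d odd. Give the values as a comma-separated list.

n − 1 = 124 = 2^2 · 31, so s = 2 and d = 31.
x_0 = 74^31 mod 125 = 74.
x_1 = 74^2 mod 125 = 101.

74, 101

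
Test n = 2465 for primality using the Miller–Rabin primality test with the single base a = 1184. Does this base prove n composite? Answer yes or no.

yes

n − 1 = 2464 = 2^5 · 77, so s = 5 and d = 77.
x_0 = 1184^77 mod 2465 = 2234.
x_0 is neither 1 nor 2464, so continue squaring.
x_1 = 2234^2 mod 2465 = 1596.
x_2 = 1596^2 mod 2465 = 871.
x_3 = 871^2 mod 2465 = 1886.
x_4 = 1886^2 mod 2465 = 1.
x_4 = 1 but x_3 ≠ ±1, a nontrivial square root of 1 — 1184 is a witness and 2465 is composite.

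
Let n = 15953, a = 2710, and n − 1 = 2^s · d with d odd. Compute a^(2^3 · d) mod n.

n − 1 = 15952 = 2^4 · 997, so s = 4 and d = 997.
x_0 = 2710^997 mod 15953 = 3011.
x_1 = 3011^2 mod 15953 = 4817.
x_2 = 4817^2 mod 15953 = 7827.
x_3 = 7827^2 mod 15953 = 2409.

2409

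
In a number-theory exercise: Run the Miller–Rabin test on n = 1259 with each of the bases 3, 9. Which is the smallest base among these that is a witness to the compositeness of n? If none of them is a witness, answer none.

none

n − 1 = 1258 = 2^1 · 629, so s = 1 and d = 629.
Base 3: x_0 = 3^629 mod 1259 = 1. x_0 = 1, so 3 is not a witness.
Base 9: x_0 = 9^629 mod 1259 = 1. x_0 = 1, so 9 is not a witness.
No listed base is a witness for 1259.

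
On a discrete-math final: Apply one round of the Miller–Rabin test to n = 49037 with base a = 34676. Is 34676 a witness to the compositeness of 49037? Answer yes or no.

n − 1 = 49036 = 2^2 · 12259, so s = 2 and d = 12259.
x_0 = 34676^12259 mod 49037 = 17529.
x_0 is neither 1 nor 49036, so continue squaring.
x_1 = 17529^2 mod 49037 = 49036.
x_1 ≡ −1, so 34676 is not a witness.

no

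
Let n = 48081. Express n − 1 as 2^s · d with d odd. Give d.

3005

Halving: 48080 → 24040 → 12020 → 6010 → 3005; 3005 is odd.
So 48080 = 2^4 · 3005.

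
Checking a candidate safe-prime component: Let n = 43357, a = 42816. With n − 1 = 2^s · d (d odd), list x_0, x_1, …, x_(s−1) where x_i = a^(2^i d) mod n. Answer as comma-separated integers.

14676, 30757

n − 1 = 43356 = 2^2 · 10839, so s = 2 and d = 10839.
x_0 = 42816^10839 mod 43357 = 14676.
x_1 = 14676^2 mod 43357 = 30757.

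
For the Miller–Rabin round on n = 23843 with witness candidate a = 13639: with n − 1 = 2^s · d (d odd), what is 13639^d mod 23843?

n − 1 = 23842 = 2^1 · 11921, so s = 1 and d = 11921.
Repeated squaring mod 23843: 13639^1 ≡ 13639, 13639^2 ≡ 23078, 13639^4 ≡ 12993, 13639^8 ≡ 9609, 13639^16 ≡ 12785, 13639^32 ≡ 12460, 13639^64 ≡ 9827, 13639^128 ≡ 5779, 13639^256 ≡ 16641, 13639^512 ≡ 10279, 13639^1024 ≡ 9508, 13639^2048 ≡ 13251, 13639^4096 ≡ 9149, 13639^8192 ≡ 15271.
11921 = 8192 + 2048 + 1024 + 512 + 128 + 16 + 1, so 13639^11921 ≡ 15271·13251·9508·10279·5779·12785·13639 ≡ 13738 (mod 23843).

13738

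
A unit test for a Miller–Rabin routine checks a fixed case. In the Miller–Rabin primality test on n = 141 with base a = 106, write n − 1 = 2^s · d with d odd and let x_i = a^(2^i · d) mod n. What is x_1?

106

n − 1 = 140 = 2^2 · 35, so s = 2 and d = 35.
By repeated squaring, 106^35 ≡ 118 (mod 141).
x_0 = 118.
x_1 = 118^2 mod 141 = 106.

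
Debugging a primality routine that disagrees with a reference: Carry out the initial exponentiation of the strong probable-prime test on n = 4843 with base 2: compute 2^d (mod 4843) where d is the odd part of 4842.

n − 1 = 4842 = 2^1 · 2421, so s = 1 and d = 2421.
2^2421 mod 4843 = 2189.

2189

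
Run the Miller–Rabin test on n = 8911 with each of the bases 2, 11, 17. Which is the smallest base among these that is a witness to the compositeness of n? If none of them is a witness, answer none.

2

n − 1 = 8910 = 2^1 · 4455, so s = 1 and d = 4455.
Base 2: x_0 = 2^4455 mod 8911 = 6364. x_0 ∉ {1, 8910} and s = 1, so 2 is a Miller–Rabin witness and 8911 is composite.
Base 11: x_0 = 11^4455 mod 8911 = 267. x_0 ∉ {1, 8910} and s = 1, so 11 is a Miller–Rabin witness and 8911 is composite.
Base 17: x_0 = 17^4455 mod 8911 = 2547. x_0 ∉ {1, 8910} and s = 1, so 17 is a Miller–Rabin witness and 8911 is composite.
The smallest witness among the given bases is 2.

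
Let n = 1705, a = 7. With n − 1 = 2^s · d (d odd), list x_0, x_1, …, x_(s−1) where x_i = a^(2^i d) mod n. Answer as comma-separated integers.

2, 4, 16

n − 1 = 1704 = 2^3 · 213, so s = 3 and d = 213.
x_0 = 7^213 mod 1705 = 2.
x_1 = 2^2 mod 1705 = 4.
x_2 = 4^2 mod 1705 = 16.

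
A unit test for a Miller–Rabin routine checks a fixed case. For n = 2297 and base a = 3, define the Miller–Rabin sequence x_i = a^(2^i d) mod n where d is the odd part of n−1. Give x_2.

2296

n − 1 = 2296 = 2^3 · 287, so s = 3 and d = 287.
x_0 = 3^287 mod 2297 = 973.
x_1 = 973^2 mod 2297 = 365.
x_2 = 365^2 mod 2297 = 2296.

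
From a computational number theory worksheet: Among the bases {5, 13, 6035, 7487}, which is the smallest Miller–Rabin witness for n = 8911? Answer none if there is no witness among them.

n − 1 = 8910 = 2^1 · 4455, so s = 1 and d = 4455.
Base 5: x_0 = 5^4455 mod 8911 = 2813. x_0 ∉ {1, 8910} and s = 1, so 5 is a Miller–Rabin witness and 8911 is composite.
Base 13: x_0 = 13^4455 mod 8911 = 8910. x_0 = 8910 ≡ −1, so 13 is not a witness.
Base 6035: x_0 = 6035^4455 mod 8911 = 6364. x_0 ∉ {1, 8910} and s = 1, so 6035 is a Miller–Rabin witness and 8911 is composite.
Base 7487: x_0 = 7487^4455 mod 8911 = 267. x_0 ∉ {1, 8910} and s = 1, so 7487 is a Miller–Rabin witness and 8911 is composite.
The smallest witness among the given bases is 5.

5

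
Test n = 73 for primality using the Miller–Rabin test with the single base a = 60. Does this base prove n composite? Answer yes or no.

n − 1 = 72 = 2^3 · 9, so s = 3 and d = 9.
By repeated squaring, 60^9 ≡ 22 (mod 73).
x_0 = 60^9 mod 73 = 22.
x_0 is neither 1 nor 72, so continue squaring.
x_1 = 22^2 mod 73 = 46.
x_2 = 46^2 mod 73 = 72.
x_2 ≡ −1, so 60 is not a witness.

no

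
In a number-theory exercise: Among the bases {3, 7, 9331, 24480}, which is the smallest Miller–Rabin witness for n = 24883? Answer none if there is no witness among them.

3

n − 1 = 24882 = 2^1 · 12441, so s = 1 and d = 12441.
Base 3: x_0 = 3^12441 mod 24883 = 13723. x_0 ∉ {1, 24882} and s = 1, so 3 is a Miller–Rabin witness and 24883 is composite.
Base 7: x_0 = 7^12441 mod 24883 = 17817. x_0 ∉ {1, 24882} and s = 1, so 7 is a Miller–Rabin witness and 24883 is composite.
Base 9331: x_0 = 9331^12441 mod 24883 = 11862. x_0 ∉ {1, 24882} and s = 1, so 9331 is a Miller–Rabin witness and 24883 is composite.
Base 24480: x_0 = 24480^12441 mod 24883 = 13454. x_0 ∉ {1, 24882} and s = 1, so 24480 is a Miller–Rabin witness and 24883 is composite.
The smallest witness among the given bases is 3.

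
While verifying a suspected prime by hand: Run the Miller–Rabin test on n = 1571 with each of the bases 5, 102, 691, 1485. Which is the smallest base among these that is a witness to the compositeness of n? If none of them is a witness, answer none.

n − 1 = 1570 = 2^1 · 785, so s = 1 and d = 785.
Base 5: x_0 = 5^785 mod 1571 = 1. x_0 = 1, so 5 is not a witness.
Base 102: x_0 = 102^785 mod 1571 = 1. x_0 = 1, so 102 is not a witness.
Base 691: x_0 = 691^785 mod 1571 = 1. x_0 = 1, so 691 is not a witness.
Base 1485: x_0 = 1485^785 mod 1571 = 1570. x_0 = 1570 ≡ −1, so 1485 is not a witness.
No listed base is a witness for 1571.

none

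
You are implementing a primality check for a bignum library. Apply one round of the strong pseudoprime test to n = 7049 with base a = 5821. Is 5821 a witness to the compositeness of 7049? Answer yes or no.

yes

n − 1 = 7048 = 2^3 · 881, so s = 3 and d = 881.
x_0 = 5821^881 mod 7049 = 5084.
x_0 is neither 1 nor 7048, so continue squaring.
x_1 = 5084^2 mod 7049 = 5422.
x_2 = 5422^2 mod 7049 = 3754.
Reached i = s−1 = 2 without hitting −1: 5821 is a Miller–Rabin witness and 7049 is composite.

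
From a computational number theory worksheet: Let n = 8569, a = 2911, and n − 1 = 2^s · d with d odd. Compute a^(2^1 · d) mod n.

533

n − 1 = 8568 = 2^3 · 1071, so s = 3 and d = 1071.
Repeated squaring mod 8569: 2911^1 ≡ 2911, 2911^2 ≡ 7749, 2911^4 ≡ 4018, 2911^8 ≡ 328, 2911^16 ≡ 4756, 2911^32 ≡ 5945, 2911^64 ≡ 4469, 2911^128 ≡ 6191, 2911^256 ≡ 7913, 2911^512 ≡ 1886, 2911^1024 ≡ 861.
1071 = 1024 + 32 + 8 + 4 + 2 + 1, so 2911^1071 ≡ 861·5945·328·4018·7749·2911 ≡ 8323 (mod 8569).
x_0 = 8323.
x_1 = 8323^2 mod 8569 = 533.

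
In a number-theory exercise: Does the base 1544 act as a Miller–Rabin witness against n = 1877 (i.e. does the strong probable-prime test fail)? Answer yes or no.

no

n − 1 = 1876 = 2^2 · 469, so s = 2 and d = 469.
x_0 = 1544^469 mod 1877 = 1.
x_0 = 1, so 1544 is not a witness.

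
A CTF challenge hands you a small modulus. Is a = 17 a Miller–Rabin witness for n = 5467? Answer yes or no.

n − 1 = 5466 = 2^1 · 2733, so s = 1 and d = 2733.
Repeated squaring mod 5467: 17^1 ≡ 17, 17^2 ≡ 289, 17^4 ≡ 1516, 17^8 ≡ 2116, 17^16 ≡ 5450, 17^32 ≡ 289, 17^64 ≡ 1516, 17^128 ≡ 2116, 17^256 ≡ 5450, 17^512 ≡ 289, 17^1024 ≡ 1516, 17^2048 ≡ 2116.
2733 = 2048 + 512 + 128 + 32 + 8 + 4 + 1, so 17^2733 ≡ 2116·289·2116·289·2116·1516·17 ≡ 4913 (mod 5467).
x_0 = 17^2733 mod 5467 = 4913.
x_0 ∉ {1, 5466} and s = 1, so 17 is a Miller–Rabin witness and 5467 is composite.

yes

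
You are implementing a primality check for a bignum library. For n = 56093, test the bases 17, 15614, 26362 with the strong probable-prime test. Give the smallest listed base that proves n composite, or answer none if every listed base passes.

none

n − 1 = 56092 = 2^2 · 14023, so s = 2 and d = 14023.
Base 17: x_0 = 17^14023 mod 56093 = 54712. x_0 is neither 1 nor 56092, so continue squaring. x_1 = 54712^2 mod 56093 = 56092. x_1 ≡ −1, so 17 is not a witness.
Base 15614: x_0 = 15614^14023 mod 56093 = 54712. x_0 is neither 1 nor 56092, so continue squaring. x_1 = 54712^2 mod 56093 = 56092. x_1 ≡ −1, so 15614 is not a witness.
Base 26362: x_0 = 26362^14023 mod 56093 = 56092. x_0 = 56092 ≡ −1, so 26362 is not a witness.
No listed base is a witness for 56093.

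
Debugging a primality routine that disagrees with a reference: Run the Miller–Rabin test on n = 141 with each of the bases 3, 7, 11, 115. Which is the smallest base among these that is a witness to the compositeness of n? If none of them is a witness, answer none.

n − 1 = 140 = 2^2 · 35, so s = 2 and d = 35.
Base 3: x_0 = 3^35 mod 141 = 12. x_0 is neither 1 nor 140, so continue squaring. x_1 = 12^2 mod 141 = 3. Reached i = s−1 = 1 without hitting −1: 3 is a Miller–Rabin witness and 141 is composite.
Base 7: x_0 = 7^35 mod 141 = 64. x_0 is neither 1 nor 140, so continue squaring. x_1 = 64^2 mod 141 = 7. Reached i = s−1 = 1 without hitting −1: 7 is a Miller–Rabin witness and 141 is composite.
Base 11: x_0 = 11^35 mod 141 = 41. x_0 is neither 1 nor 140, so continue squaring. x_1 = 41^2 mod 141 = 130. Reached i = s−1 = 1 without hitting −1: 11 is a Miller–Rabin witness and 141 is composite.
Base 115: x_0 = 115^35 mod 141 = 16. x_0 is neither 1 nor 140, so continue squaring. x_1 = 16^2 mod 141 = 115. Reached i = s−1 = 1 without hitting −1: 115 is a Miller–Rabin witness and 141 is composite.
The smallest witness among the given bases is 3.

3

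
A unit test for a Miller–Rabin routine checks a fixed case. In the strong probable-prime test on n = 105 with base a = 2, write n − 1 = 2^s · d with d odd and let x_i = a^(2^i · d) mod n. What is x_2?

n − 1 = 104 = 2^3 · 13, so s = 3 and d = 13.
Repeated squaring mod 105: 2^1 ≡ 2, 2^2 ≡ 4, 2^4 ≡ 16, 2^8 ≡ 46.
13 = 8 + 4 + 1, so 2^13 ≡ 46·16·2 ≡ 2 (mod 105).
x_0 = 2.
x_1 = 2^2 mod 105 = 4.
x_2 = 4^2 mod 105 = 16.

16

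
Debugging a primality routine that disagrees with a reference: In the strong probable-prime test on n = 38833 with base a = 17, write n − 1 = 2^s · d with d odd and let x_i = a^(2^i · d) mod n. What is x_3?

n − 1 = 38832 = 2^4 · 2427, so s = 4 and d = 2427.
x_0 = 17^2427 mod 38833 = 37424.
x_1 = 37424^2 mod 38833 = 4798.
x_2 = 4798^2 mod 38833 = 31668.
x_3 = 31668^2 mod 38833 = 38832.

38832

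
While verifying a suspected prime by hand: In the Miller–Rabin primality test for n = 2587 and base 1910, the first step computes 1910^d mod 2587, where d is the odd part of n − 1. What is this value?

1858

n − 1 = 2586 = 2^1 · 1293, so s = 1 and d = 1293.
1910^1293 mod 2587 = 1858.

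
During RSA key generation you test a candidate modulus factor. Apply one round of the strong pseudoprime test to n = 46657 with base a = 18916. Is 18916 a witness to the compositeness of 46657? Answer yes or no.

n − 1 = 46656 = 2^6 · 729, so s = 6 and d = 729.
Repeated squaring mod 46657: 18916^1 ≡ 18916, 18916^2 ≡ 2523, 18916^4 ≡ 20177, 18916^8 ≡ 29004, 18916^16 ≡ 6306, 18916^32 ≡ 13872, 18916^64 ≡ 18916, 18916^128 ≡ 2523, 18916^256 ≡ 20177, 18916^512 ≡ 29004.
729 = 512 + 128 + 64 + 16 + 8 + 1, so 18916^729 ≡ 29004·2523·18916·6306·29004·18916 ≡ 1 (mod 46657).
x_0 = 18916^729 mod 46657 = 1.
x_0 = 1, so 18916 is not a witness.

no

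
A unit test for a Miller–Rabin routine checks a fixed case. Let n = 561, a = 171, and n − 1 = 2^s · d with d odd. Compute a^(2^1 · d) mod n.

n − 1 = 560 = 2^4 · 35, so s = 4 and d = 35.
x_0 = 171^35 mod 561 = 120.
x_1 = 120^2 mod 561 = 375.

375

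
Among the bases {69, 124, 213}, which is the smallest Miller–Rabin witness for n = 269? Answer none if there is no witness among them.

none

n − 1 = 268 = 2^2 · 67, so s = 2 and d = 67.
Base 69: x_0 = 69^67 mod 269 = 187. x_0 is neither 1 nor 268, so continue squaring. x_1 = 187^2 mod 269 = 268. x_1 ≡ −1, so 69 is not a witness.
Base 124: x_0 = 124^67 mod 269 = 187. x_0 is neither 1 nor 268, so continue squaring. x_1 = 187^2 mod 269 = 268. x_1 ≡ −1, so 124 is not a witness.
Base 213: x_0 = 213^67 mod 269 = 1. x_0 = 1, so 213 is not a witness.
No listed base is a witness for 269.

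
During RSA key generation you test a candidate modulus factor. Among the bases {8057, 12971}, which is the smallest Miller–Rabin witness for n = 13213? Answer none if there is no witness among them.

n − 1 = 13212 = 2^2 · 3303, so s = 2 and d = 3303.
Base 8057: x_0 = 8057^3303 mod 13213 = 9755. x_0 is neither 1 nor 13212, so continue squaring. x_1 = 9755^2 mod 13213 = 13212. x_1 ≡ −1, so 8057 is not a witness.
Base 12971: x_0 = 12971^3303 mod 13213 = 9755. x_0 is neither 1 nor 13212, so continue squaring. x_1 = 9755^2 mod 13213 = 13212. x_1 ≡ −1, so 12971 is not a witness.
No listed base is a witness for 13213.

none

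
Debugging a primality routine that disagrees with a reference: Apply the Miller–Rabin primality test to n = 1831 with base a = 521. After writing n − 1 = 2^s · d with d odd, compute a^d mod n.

n − 1 = 1830 = 2^1 · 915, so s = 1 and d = 915.
521^915 mod 1831 = 1830.

1830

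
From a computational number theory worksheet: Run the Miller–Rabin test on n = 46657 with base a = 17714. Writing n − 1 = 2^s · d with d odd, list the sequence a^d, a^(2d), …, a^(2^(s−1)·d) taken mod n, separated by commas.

n − 1 = 46656 = 2^6 · 729, so s = 6 and d = 729.
x_0 = 17714^729 mod 46657 = 554.
x_1 = 554^2 mod 46657 = 26974.
x_2 = 26974^2 mod 46657 = 27418.
x_3 = 27418^2 mod 46657 = 9140.
x_4 = 9140^2 mod 46657 = 23570.
x_5 = 23570^2 mod 46657 = 1.

554, 26974, 27418, 9140, 23570, 1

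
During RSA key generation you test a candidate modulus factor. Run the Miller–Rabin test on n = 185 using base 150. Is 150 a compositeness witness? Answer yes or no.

n − 1 = 184 = 2^3 · 23, so s = 3 and d = 23.
x_0 = 150^23 mod 185 = 5.
x_0 is neither 1 nor 184, so continue squaring.
x_1 = 5^2 mod 185 = 25.
x_2 = 25^2 mod 185 = 70.
Reached i = s−1 = 2 without hitting −1: 150 is a Miller–Rabin witness and 185 is composite.

yes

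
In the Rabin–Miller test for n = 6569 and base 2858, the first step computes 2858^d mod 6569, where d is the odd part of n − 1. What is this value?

n − 1 = 6568 = 2^3 · 821, so s = 3 and d = 821.
2858^821 mod 6569 = 3531.

3531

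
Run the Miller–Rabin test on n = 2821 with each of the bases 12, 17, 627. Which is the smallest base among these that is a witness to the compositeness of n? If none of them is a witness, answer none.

n − 1 = 2820 = 2^2 · 705, so s = 2 and d = 705.
Base 12: x_0 = 12^705 mod 2821 = 2820. x_0 = 2820 ≡ −1, so 12 is not a witness.
Base 17: x_0 = 17^705 mod 2821 = 2820. x_0 = 2820 ≡ −1, so 17 is not a witness.
Base 627: x_0 = 627^705 mod 2821 = 1. x_0 = 1, so 627 is not a witness.
No listed base is a witness for 2821.

none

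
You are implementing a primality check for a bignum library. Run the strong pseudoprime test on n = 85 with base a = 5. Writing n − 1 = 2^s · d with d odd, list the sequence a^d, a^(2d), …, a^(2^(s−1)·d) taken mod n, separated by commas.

n − 1 = 84 = 2^2 · 21, so s = 2 and d = 21.
x_0 = 5^21 mod 85 = 65.
x_1 = 65^2 mod 85 = 60.

65, 60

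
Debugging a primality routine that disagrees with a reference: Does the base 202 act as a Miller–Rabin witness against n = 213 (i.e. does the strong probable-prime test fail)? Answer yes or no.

n − 1 = 212 = 2^2 · 53, so s = 2 and d = 53.
By repeated squaring, 202^53 ≡ 100 (mod 213).
x_0 = 202^53 mod 213 = 100.
x_0 is neither 1 nor 212, so continue squaring.
x_1 = 100^2 mod 213 = 202.
Reached i = s−1 = 1 without hitting −1: 202 is a Miller–Rabin witness and 213 is composite.

yes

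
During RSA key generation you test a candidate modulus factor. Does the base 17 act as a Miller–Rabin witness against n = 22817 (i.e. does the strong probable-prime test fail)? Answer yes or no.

no

n − 1 = 22816 = 2^5 · 713, so s = 5 and d = 713.
Repeated squaring mod 22817: 17^1 ≡ 17, 17^2 ≡ 289, 17^4 ≡ 15070, 17^8 ≡ 7299, 17^16 ≡ 20523, 17^32 ≡ 14526, 17^64 ≡ 15877, 17^128 ≡ 19730, 17^256 ≡ 14880, 17^512 ≡ 21049.
713 = 512 + 128 + 64 + 8 + 1, so 17^713 ≡ 21049·19730·15877·7299·17 ≡ 5206 (mod 22817).
x_0 = 17^713 mod 22817 = 5206.
x_0 is neither 1 nor 22816, so continue squaring.
x_1 = 5206^2 mod 22817 = 18657.
x_2 = 18657^2 mod 22817 = 10314.
x_3 = 10314^2 mod 22817 = 5742.
x_4 = 5742^2 mod 22817 = 22816.
x_4 ≡ −1, so 17 is not a witness.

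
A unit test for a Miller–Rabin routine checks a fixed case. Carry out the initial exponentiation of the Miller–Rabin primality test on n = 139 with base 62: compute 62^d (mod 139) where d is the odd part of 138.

n − 1 = 138 = 2^1 · 69, so s = 1 and d = 69.
62^69 mod 139 = 138.

138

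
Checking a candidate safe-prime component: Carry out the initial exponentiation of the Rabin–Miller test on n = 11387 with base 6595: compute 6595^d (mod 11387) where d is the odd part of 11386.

n − 1 = 11386 = 2^1 · 5693, so s = 1 and d = 5693.
Repeated squaring mod 11387: 6595^1 ≡ 6595, 6595^2 ≡ 7072, 6595^4 ≡ 1480, 6595^8 ≡ 4096, 6595^16 ≡ 4165, 6595^32 ≡ 4824, 6595^64 ≡ 7335, 6595^128 ≡ 10037, 6595^256 ≡ 580, 6595^512 ≡ 6177, 6595^1024 ≡ 8879, 6595^2048 ≡ 4440, 6595^4096 ≡ 2703.
5693 = 4096 + 1024 + 512 + 32 + 16 + 8 + 4 + 1, so 6595^5693 ≡ 2703·8879·6177·4824·4165·4096·1480·6595 ≡ 678 (mod 11387).

678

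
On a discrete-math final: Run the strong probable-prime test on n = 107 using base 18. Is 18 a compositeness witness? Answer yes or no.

no

n − 1 = 106 = 2^1 · 53, so s = 1 and d = 53.
x_0 = 18^53 mod 107 = 106.
x_0 = 106 ≡ −1, so 18 is not a witness.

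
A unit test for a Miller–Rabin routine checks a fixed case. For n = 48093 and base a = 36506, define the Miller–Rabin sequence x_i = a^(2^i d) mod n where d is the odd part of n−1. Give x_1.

22771

n − 1 = 48092 = 2^2 · 12023, so s = 2 and d = 12023.
x_0 = 36506^12023 mod 48093 = 6761.
x_1 = 6761^2 mod 48093 = 22771.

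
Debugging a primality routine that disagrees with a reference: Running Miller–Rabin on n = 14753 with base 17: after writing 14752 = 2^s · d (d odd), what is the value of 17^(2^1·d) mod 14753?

4716

n − 1 = 14752 = 2^5 · 461, so s = 5 and d = 461.
Repeated squaring mod 14753: 17^1 ≡ 17, 17^2 ≡ 289, 17^4 ≡ 9756, 17^8 ≡ 7933, 17^16 ≡ 10944, 17^32 ≡ 6282, 17^64 ≡ 14002, 17^128 ≡ 3387, 17^256 ≡ 8688.
461 = 256 + 128 + 64 + 8 + 4 + 1, so 17^461 ≡ 8688·3387·14002·7933·9756·17 ≡ 14021 (mod 14753).
x_0 = 14021.
x_1 = 14021^2 mod 14753 = 4716.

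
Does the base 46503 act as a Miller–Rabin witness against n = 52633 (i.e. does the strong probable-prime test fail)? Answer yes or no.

n − 1 = 52632 = 2^3 · 6579, so s = 3 and d = 6579.
x_0 = 46503^6579 mod 52633 = 1.
x_0 = 1, so 46503 is not a witness.

no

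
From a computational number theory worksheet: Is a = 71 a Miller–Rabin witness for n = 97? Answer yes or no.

no

n − 1 = 96 = 2^5 · 3, so s = 5 and d = 3.
x_0 = 71^3 mod 97 = 78.
x_0 is neither 1 nor 96, so continue squaring.
x_1 = 78^2 mod 97 = 70.
x_2 = 70^2 mod 97 = 50.
x_3 = 50^2 mod 97 = 75.
x_4 = 75^2 mod 97 = 96.
x_4 ≡ −1, so 71 is not a witness.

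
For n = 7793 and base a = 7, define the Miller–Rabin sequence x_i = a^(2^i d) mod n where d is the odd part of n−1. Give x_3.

n − 1 = 7792 = 2^4 · 487, so s = 4 and d = 487.
x_0 = 7^487 mod 7793 = 2214.
x_1 = 2214^2 mod 7793 = 7792.
x_2 = 7792^2 mod 7793 = 1.
x_3 = 1^2 mod 7793 = 1.

1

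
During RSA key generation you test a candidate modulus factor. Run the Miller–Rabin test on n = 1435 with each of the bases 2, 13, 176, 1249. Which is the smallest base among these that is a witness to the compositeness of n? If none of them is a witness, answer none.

2

n − 1 = 1434 = 2^1 · 717, so s = 1 and d = 717.
Base 2: x_0 = 2^717 mod 1435 = 897. x_0 ∉ {1, 1434} and s = 1, so 2 is a Miller–Rabin witness and 1435 is composite.
Base 13: x_0 = 13^717 mod 1435 = 258. x_0 ∉ {1, 1434} and s = 1, so 13 is a Miller–Rabin witness and 1435 is composite.
Base 176: x_0 = 176^717 mod 1435 = 1401. x_0 ∉ {1, 1434} and s = 1, so 176 is a Miller–Rabin witness and 1435 is composite.
Base 1249: x_0 = 1249^717 mod 1435 = 1049. x_0 ∉ {1, 1434} and s = 1, so 1249 is a Miller–Rabin witness and 1435 is composite.
The smallest witness among the given bases is 2.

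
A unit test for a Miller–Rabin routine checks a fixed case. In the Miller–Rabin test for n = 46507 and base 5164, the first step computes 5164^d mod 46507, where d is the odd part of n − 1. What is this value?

n − 1 = 46506 = 2^1 · 23253, so s = 1 and d = 23253.
5164^23253 mod 46507 = 1.

1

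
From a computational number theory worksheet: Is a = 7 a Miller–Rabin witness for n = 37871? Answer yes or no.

no

n − 1 = 37870 = 2^1 · 18935, so s = 1 and d = 18935.
x_0 = 7^18935 mod 37871 = 37870.
x_0 = 37870 ≡ −1, so 7 is not a witness.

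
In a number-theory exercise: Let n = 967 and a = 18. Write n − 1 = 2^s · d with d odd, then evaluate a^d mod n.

1

n − 1 = 966 = 2^1 · 483, so s = 1 and d = 483.
Repeated squaring mod 967: 18^1 ≡ 18, 18^2 ≡ 324, 18^4 ≡ 540, 18^8 ≡ 533, 18^16 ≡ 758, 18^32 ≡ 166, 18^64 ≡ 480, 18^128 ≡ 254, 18^256 ≡ 694.
483 = 256 + 128 + 64 + 32 + 2 + 1, so 18^483 ≡ 694·254·480·166·324·18 ≡ 1 (mod 967).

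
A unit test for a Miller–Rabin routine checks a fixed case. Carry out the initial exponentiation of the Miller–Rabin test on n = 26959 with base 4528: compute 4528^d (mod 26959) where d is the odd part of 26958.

n − 1 = 26958 = 2^1 · 13479, so s = 1 and d = 13479.
Repeated squaring mod 26959: 4528^1 ≡ 4528, 4528^2 ≡ 13944, 4528^4 ≡ 6828, 4528^8 ≡ 9473, 4528^16 ≡ 18177, 4528^32 ≡ 20784, 4528^64 ≡ 10599, 4528^128 ≡ 648, 4528^256 ≡ 15519, 4528^512 ≡ 14614, 4528^1024 ≡ 26757, 4528^2048 ≡ 13845, 4528^4096 ≡ 5535, 4528^8192 ≡ 10801.
13479 = 8192 + 4096 + 1024 + 128 + 32 + 4 + 2 + 1, so 4528^13479 ≡ 10801·5535·26757·648·20784·6828·13944·4528 ≡ 26958 (mod 26959).

26958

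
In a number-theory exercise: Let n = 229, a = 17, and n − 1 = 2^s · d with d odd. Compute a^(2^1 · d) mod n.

n − 1 = 228 = 2^2 · 57, so s = 2 and d = 57.
x_0 = 17^57 mod 229 = 1.
x_1 = 1^2 mod 229 = 1.

1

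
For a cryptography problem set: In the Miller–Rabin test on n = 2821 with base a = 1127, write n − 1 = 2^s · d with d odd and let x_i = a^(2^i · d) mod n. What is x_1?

2016

n − 1 = 2820 = 2^2 · 705, so s = 2 and d = 705.
x_0 = 1127^705 mod 2821 = 2107.
x_1 = 2107^2 mod 2821 = 2016.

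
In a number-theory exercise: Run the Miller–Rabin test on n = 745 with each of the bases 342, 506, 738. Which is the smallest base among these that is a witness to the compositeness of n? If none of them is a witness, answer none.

n − 1 = 744 = 2^3 · 93, so s = 3 and d = 93.
Base 342: x_0 = 342^93 mod 745 = 342. x_0 is neither 1 nor 744, so continue squaring. x_1 = 342^2 mod 745 = 744. x_1 ≡ −1, so 342 is not a witness.
Base 506: x_0 = 506^93 mod 745 = 356. x_0 is neither 1 nor 744, so continue squaring. x_1 = 356^2 mod 745 = 86. x_2 = 86^2 mod 745 = 691. Reached i = s−1 = 2 without hitting −1: 506 is a Miller–Rabin witness and 745 is composite.
Base 738: x_0 = 738^93 mod 745 = 378. x_0 is neither 1 nor 744, so continue squaring. x_1 = 378^2 mod 745 = 589. x_2 = 589^2 mod 745 = 496. Reached i = s−1 = 2 without hitting −1: 738 is a Miller–Rabin witness and 745 is composite.
The smallest witness among the given bases is 506.

506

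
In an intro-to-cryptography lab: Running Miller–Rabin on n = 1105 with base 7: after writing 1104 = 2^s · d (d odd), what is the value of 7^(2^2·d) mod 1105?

1041

n − 1 = 1104 = 2^4 · 69, so s = 4 and d = 69.
x_0 = 7^69 mod 1105 = 827.
x_1 = 827^2 mod 1105 = 1039.
x_2 = 1039^2 mod 1105 = 1041.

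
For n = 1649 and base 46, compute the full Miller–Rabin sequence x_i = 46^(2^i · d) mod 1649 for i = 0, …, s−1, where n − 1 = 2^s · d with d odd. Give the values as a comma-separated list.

n − 1 = 1648 = 2^4 · 103, so s = 4 and d = 103.
x_0 = 46^103 mod 1649 = 806.
x_1 = 806^2 mod 1649 = 1579.
x_2 = 1579^2 mod 1649 = 1602.
x_3 = 1602^2 mod 1649 = 560.

806, 1579, 1602, 560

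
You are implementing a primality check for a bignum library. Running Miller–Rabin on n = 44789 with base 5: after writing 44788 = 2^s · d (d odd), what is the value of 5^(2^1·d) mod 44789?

n − 1 = 44788 = 2^2 · 11197, so s = 2 and d = 11197.
x_0 = 5^11197 mod 44789 = 1.
x_1 = 1^2 mod 44789 = 1.

1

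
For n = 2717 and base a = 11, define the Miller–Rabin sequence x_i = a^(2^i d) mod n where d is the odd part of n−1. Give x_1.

n − 1 = 2716 = 2^2 · 679, so s = 2 and d = 679.
x_0 = 11^679 mod 2717 = 847.
x_1 = 847^2 mod 2717 = 121.

121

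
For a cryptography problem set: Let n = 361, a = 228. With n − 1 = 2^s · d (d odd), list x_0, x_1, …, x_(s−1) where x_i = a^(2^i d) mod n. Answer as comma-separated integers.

n − 1 = 360 = 2^3 · 45, so s = 3 and d = 45.
x_0 = 228^45 mod 361 = 0.
x_1 = 0^2 mod 361 = 0.
x_2 = 0^2 mod 361 = 0.

0, 0, 0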